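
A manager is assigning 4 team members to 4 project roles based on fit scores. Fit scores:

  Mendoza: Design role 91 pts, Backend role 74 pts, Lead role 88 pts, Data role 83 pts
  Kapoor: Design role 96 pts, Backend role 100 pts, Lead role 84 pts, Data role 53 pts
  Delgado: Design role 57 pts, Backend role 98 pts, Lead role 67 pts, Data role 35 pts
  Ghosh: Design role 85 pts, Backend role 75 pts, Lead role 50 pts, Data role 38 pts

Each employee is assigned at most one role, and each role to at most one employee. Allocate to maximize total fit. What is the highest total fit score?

This is a one-to-one assignment (maximum-weight bipartite matching).
Optimal: Mendoza→Data role (83 pts), Kapoor→Lead role (84 pts), Delgado→Backend role (98 pts), Ghosh→Design role (85 pts) — total 83+84+98+85 = 350 pts.
Row-greedy (each employee in turn takes its best remaining role) gives 296 pts, worse by 54.
Swapping Kapoor↔Ghosh (Kapoor→Design role 96 pts, Ghosh→Lead role 50 pts) loses 23.

Maximum total: 350 pts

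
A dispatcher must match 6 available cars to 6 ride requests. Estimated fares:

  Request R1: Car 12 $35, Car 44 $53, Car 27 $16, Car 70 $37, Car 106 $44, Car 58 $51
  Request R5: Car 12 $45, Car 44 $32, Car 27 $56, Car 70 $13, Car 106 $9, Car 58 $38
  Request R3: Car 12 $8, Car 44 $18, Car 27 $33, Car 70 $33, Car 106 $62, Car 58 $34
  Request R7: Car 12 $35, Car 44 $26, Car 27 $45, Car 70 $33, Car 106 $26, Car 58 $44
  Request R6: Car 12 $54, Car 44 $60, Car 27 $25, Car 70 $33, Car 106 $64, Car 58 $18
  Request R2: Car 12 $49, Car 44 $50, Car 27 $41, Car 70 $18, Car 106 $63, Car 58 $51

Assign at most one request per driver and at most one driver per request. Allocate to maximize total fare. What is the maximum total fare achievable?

Optimal: Car 12→Request R2 ($49), Car 44→Request R6 ($60), Car 27→Request R5 ($56), Car 70→Request R7 ($33), Car 106→Request R3 ($62), Car 58→Request R1 ($51) — total 49+60+56+33+62+51 = $311.
Column-greedy (each request in turn goes to its best remaining driver) gives $287, worse by 24.

Maximum total: $311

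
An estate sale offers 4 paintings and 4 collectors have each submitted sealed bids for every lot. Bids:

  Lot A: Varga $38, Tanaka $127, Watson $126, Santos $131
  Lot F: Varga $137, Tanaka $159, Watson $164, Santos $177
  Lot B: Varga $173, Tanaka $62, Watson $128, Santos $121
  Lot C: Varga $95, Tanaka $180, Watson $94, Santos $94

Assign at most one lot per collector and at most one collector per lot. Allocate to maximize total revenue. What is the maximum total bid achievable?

Maximum total: $656

Treat this as an assignment problem: match each collector to one lot.
Optimal: Varga→Lot B ($173), Tanaka→Lot C ($180), Watson→Lot A ($126), Santos→Lot F ($177) — total 173+180+126+177 = $656.
Row-greedy (each collector in turn takes its best remaining lot) gives $648, worse by 8.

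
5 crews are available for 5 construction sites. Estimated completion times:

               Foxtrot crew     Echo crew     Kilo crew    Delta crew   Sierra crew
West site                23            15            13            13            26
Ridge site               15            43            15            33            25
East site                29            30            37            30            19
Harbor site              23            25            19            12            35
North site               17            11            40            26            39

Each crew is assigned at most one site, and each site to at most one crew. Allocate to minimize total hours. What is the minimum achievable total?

Min total: 70 hours

Optimal: Foxtrot crew→Ridge site (15 hours), Echo crew→North site (11 hours), Kilo crew→West site (13 hours), Delta crew→Harbor site (12 hours), Sierra crew→East site (19 hours) — total 15+11+13+12+19 = 70 hours.
Swapping Foxtrot crew↔Kilo crew (Foxtrot crew→West site 23 hours, Kilo crew→Ridge site 15 hours) adds 10.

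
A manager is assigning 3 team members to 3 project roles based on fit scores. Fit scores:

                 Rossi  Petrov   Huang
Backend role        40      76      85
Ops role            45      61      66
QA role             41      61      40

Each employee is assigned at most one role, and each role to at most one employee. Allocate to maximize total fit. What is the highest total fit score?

Treat this as an assignment problem: match each employee to one role.
Optimal: Rossi→Ops role (45 pts), Petrov→QA role (61 pts), Huang→Backend role (85 pts) — total 45+61+85 = 191 pts.
Swapping Rossi↔Petrov (Rossi→QA role 41 pts, Petrov→Ops role 61 pts) loses 4.

Max total: 191 pts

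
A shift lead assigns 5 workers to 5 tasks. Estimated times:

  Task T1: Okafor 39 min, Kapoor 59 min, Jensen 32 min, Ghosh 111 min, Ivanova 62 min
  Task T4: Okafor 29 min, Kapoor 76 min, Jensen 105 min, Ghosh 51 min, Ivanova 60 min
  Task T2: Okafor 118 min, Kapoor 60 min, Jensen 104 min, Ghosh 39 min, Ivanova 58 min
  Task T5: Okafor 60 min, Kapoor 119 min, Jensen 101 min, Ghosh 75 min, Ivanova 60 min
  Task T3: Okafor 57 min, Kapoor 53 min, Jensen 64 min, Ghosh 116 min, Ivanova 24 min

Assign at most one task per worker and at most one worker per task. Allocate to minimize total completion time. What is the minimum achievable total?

Minimum total: 213 min

Optimal: Okafor→Task T4 (29 min), Kapoor→Task T3 (53 min), Jensen→Task T1 (32 min), Ghosh→Task T2 (39 min), Ivanova→Task T5 (60 min) — total 29+53+32+39+60 = 213 min.
Min-entry greedy (repeatedly take the single cheapest remaining cell) gives 243 min, worse by 30.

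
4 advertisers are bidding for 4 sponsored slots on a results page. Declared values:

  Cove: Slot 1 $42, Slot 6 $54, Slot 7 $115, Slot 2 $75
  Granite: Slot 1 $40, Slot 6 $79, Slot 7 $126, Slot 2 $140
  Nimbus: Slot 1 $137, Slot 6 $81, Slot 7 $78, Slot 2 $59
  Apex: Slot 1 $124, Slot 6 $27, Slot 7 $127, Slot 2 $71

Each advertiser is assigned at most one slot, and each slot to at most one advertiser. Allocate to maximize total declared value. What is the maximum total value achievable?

Max total: $460

This is a one-to-one assignment (maximum-weight bipartite matching).
Optimal: Cove→Slot 7 ($115), Granite→Slot 2 ($140), Nimbus→Slot 6 ($81), Apex→Slot 1 ($124) — total 115+140+81+124 = $460.
Max-entry greedy (repeatedly take the single best remaining cell) gives $458, worse by 2.
Next-best assignment: Cove→Slot 6, Granite→Slot 2, Nimbus→Slot 1, Apex→Slot 7 = $458.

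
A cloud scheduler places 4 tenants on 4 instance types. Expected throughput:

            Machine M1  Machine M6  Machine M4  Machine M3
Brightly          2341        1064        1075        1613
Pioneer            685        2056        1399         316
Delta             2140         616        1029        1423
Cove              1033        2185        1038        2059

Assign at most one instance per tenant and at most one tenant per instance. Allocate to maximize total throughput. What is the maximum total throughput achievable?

Optimal: Brightly→Machine M1 (2341 ops/s), Pioneer→Machine M6 (2056 ops/s), Delta→Machine M4 (1029 ops/s), Cove→Machine M3 (2059 ops/s) — total 2341+2056+1029+2059 = 7485 ops/s.
Swapping Cove↔Brightly (Cove→Machine M1 1033 ops/s, Brightly→Machine M3 1613 ops/s) loses 1754.
Checked against all permutations: 7485 ops/s is optimal.

Max total: 7485 ops/s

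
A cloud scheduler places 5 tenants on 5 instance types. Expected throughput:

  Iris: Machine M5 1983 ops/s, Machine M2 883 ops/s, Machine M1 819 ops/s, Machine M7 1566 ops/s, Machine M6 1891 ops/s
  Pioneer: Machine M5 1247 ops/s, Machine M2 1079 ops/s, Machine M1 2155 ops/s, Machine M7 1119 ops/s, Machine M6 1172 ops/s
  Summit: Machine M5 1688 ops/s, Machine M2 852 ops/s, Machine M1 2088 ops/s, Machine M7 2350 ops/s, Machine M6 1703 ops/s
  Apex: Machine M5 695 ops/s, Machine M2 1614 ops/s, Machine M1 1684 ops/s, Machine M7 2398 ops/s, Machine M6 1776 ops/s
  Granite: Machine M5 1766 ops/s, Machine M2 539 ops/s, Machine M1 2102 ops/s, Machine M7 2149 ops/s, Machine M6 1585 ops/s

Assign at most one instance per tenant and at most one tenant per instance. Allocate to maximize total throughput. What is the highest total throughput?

Maximum total: 9776 ops/s

Optimal: Iris→Machine M6 (1891 ops/s), Pioneer→Machine M1 (2155 ops/s), Summit→Machine M7 (2350 ops/s), Apex→Machine M2 (1614 ops/s), Granite→Machine M5 (1766 ops/s) — total 1891+2155+2350+1614+1766 = 9776 ops/s.
Column-greedy (each instance in turn goes to its best remaining tenant) gives 9687 ops/s, worse by 89.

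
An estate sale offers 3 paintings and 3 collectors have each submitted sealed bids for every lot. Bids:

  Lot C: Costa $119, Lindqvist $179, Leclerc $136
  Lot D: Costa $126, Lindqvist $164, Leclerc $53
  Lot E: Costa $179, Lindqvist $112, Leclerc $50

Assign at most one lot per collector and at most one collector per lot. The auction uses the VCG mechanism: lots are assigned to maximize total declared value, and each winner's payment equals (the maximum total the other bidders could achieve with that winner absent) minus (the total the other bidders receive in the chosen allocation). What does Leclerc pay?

Leclerc pays $15.

Efficient allocation: Costa→Lot E ($179), Lindqvist→Lot D ($164), Leclerc→Lot C ($136); total welfare W = $479.
Leclerc receives Lot C at value $136, so the others get W − 136 = $343.
Without Leclerc: best allocation of the remaining 2 bidders over all 3 lots is Costa→Lot E ($179), Lindqvist→Lot C ($179), total $358.
VCG payment = (others' best without Leclerc) − (others' welfare with Leclerc) = 358 − 343 = $15.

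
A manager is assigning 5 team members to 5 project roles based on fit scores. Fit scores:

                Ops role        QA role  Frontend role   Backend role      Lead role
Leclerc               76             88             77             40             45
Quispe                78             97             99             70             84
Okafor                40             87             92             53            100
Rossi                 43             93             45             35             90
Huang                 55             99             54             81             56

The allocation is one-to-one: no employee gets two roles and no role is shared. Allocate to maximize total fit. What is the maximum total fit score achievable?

Maximum total: 449 pts

This is a one-to-one assignment (maximum-weight bipartite matching).
Optimal: Leclerc→Ops role (76 pts), Quispe→Frontend role (99 pts), Okafor→Lead role (100 pts), Rossi→QA role (93 pts), Huang→Backend role (81 pts) — total 76+99+100+93+81 = 449 pts.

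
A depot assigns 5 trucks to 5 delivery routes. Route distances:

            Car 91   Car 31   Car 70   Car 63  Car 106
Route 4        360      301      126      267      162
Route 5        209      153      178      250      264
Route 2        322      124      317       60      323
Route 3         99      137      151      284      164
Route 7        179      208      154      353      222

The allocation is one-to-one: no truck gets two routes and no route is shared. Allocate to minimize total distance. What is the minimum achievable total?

This is the linear assignment problem.
Optimal: Car 91→Route 3 (99 km), Car 31→Route 5 (153 km), Car 70→Route 7 (154 km), Car 63→Route 2 (60 km), Car 106→Route 4 (162 km) — total 99+153+154+60+162 = 628 km.
Column-greedy (each route in turn goes to its cheapest remaining truck) gives 660 km, worse by 32.

Minimum total: 628 km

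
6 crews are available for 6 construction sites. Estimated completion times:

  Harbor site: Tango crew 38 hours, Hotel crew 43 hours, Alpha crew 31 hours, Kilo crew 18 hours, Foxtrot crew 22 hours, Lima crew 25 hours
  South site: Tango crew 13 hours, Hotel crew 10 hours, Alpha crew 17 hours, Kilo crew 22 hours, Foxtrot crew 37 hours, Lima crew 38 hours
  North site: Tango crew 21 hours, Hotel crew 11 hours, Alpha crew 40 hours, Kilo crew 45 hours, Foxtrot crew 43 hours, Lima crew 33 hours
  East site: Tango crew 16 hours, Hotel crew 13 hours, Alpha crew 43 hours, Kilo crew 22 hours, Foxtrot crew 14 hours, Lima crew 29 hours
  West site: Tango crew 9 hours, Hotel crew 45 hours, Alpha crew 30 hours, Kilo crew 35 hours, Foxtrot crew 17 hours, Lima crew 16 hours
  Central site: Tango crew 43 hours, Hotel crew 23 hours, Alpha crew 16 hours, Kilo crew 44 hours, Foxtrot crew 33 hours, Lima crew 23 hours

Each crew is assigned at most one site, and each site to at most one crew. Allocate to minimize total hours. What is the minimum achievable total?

Min total: 88 hours

Optimal: Tango crew→South site (13 hours), Hotel crew→North site (11 hours), Alpha crew→Central site (16 hours), Kilo crew→Harbor site (18 hours), Foxtrot crew→East site (14 hours), Lima crew→West site (16 hours) — total 13+11+16+18+14+16 = 88 hours.
Swapping Hotel crew↔Lima crew (Hotel crew→West site 45 hours, Lima crew→North site 33 hours) adds 51.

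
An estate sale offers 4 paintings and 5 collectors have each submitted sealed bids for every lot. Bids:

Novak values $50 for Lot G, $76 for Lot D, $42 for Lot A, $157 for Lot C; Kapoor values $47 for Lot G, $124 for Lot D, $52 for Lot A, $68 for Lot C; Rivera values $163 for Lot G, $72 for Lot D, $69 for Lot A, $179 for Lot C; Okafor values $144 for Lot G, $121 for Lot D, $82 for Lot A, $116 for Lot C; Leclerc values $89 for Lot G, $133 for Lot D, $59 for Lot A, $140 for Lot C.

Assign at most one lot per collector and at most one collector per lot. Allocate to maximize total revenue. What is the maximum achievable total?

Maximum total: $535

This is the linear assignment problem.
Optimal: Rivera→Lot G ($163), Leclerc→Lot D ($133), Okafor→Lot A ($82), Novak→Lot C ($157) — total 163+133+82+157 = $535.
Row-greedy (each collector in turn takes its best remaining lot) gives $526, worse by 9.
Swapping Leclerc↔Novak (Leclerc→Lot C $140, Novak→Lot D $76) loses 74.
Every other assignment is strictly worse.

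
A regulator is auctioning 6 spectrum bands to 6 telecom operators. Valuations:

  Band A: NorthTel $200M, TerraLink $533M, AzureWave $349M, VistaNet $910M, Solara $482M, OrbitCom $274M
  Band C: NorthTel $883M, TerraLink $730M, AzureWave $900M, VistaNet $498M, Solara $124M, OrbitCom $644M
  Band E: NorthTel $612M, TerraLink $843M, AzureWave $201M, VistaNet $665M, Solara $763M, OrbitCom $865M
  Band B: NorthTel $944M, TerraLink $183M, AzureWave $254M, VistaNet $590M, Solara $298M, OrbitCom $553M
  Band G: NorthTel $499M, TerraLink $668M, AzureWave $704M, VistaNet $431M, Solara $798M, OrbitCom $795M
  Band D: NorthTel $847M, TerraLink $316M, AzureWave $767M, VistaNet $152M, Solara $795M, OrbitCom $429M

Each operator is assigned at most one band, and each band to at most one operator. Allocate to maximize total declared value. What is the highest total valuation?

Optimal: NorthTel→Band B ($944M), TerraLink→Band E ($843M), AzureWave→Band C ($900M), VistaNet→Band A ($910M), Solara→Band D ($795M), OrbitCom→Band G ($795M) — total 944+843+900+910+795+795 = $5187M.
Max-entry greedy (repeatedly take the single best remaining cell) gives $4733M, worse by 454.

Max total: $5187M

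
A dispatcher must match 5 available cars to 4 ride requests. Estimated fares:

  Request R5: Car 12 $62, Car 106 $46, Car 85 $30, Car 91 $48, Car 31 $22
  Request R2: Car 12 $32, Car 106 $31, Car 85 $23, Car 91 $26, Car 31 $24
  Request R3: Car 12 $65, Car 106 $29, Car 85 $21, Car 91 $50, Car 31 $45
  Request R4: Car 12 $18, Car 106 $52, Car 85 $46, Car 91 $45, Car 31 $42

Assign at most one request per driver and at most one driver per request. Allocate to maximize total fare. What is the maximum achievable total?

Max total: $190

Optimal: Car 91→Request R5 ($48), Car 106→Request R2 ($31), Car 12→Request R3 ($65), Car 85→Request R4 ($46) — total 48+31+65+46 = $190.
Checked against all permutations: $190 is optimal.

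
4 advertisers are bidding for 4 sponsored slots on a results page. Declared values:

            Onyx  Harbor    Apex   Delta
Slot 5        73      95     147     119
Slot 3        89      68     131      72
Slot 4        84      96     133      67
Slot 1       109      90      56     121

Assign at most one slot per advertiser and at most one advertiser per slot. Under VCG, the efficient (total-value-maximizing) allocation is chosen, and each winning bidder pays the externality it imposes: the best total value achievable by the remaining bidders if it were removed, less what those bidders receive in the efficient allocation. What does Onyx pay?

Onyx pays $18.

Efficient allocation: Onyx→Slot 1 ($109), Harbor→Slot 4 ($96), Apex→Slot 3 ($131), Delta→Slot 5 ($119); total welfare W = $455.
Onyx receives Slot 1 at value $109, so the others get W − 109 = $346.
Without Onyx: best allocation of the remaining 3 bidders over all 4 slots is Harbor→Slot 4 ($96), Apex→Slot 5 ($147), Delta→Slot 1 ($121), total $364.
VCG payment = (others' best without Onyx) − (others' welfare with Onyx) = 364 − 346 = $18.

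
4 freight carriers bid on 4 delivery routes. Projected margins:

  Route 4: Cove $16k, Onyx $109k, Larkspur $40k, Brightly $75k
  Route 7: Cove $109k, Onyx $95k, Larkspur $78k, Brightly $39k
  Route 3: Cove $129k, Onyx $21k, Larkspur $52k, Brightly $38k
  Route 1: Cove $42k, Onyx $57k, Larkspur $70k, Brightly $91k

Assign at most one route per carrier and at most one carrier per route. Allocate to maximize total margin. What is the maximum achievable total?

Maximum total: $407k

Optimal: Cove→Route 3 ($129k), Onyx→Route 4 ($109k), Larkspur→Route 7 ($78k), Brightly→Route 1 ($91k) — total 129+109+78+91 = $407k.
Column-greedy (each route in turn goes to its best remaining carrier) gives $361k, worse by 46.
Every other assignment is strictly worse.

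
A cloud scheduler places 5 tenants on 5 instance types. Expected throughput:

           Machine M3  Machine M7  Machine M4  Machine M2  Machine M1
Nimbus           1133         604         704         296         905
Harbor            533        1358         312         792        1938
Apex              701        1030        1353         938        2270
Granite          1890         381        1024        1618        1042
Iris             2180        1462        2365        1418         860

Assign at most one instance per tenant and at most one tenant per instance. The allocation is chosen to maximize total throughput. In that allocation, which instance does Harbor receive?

Optimal: Nimbus→Machine M3 (1133 ops/s), Harbor→Machine M7 (1358 ops/s), Apex→Machine M1 (2270 ops/s), Granite→Machine M2 (1618 ops/s), Iris→Machine M4 (2365 ops/s) — total 1133+1358+2270+1618+2365 = 8744 ops/s.
Column-greedy (each instance in turn goes to its best remaining tenant) gives 7414 ops/s, worse by 1330.
Next-best assignment: Nimbus→Machine M2, Harbor→Machine M7, Apex→Machine M1, Granite→Machine M3, Iris→Machine M4 = 8179 ops/s.
Checked against all permutations: 8744 ops/s is optimal.
Harbor's own top instance is Machine M1 (1938 ops/s), but forcing Harbor→Machine M1 and reassigning the rest optimally gives only 8084 ops/s — worse by 660.

Harbor receives Machine M7.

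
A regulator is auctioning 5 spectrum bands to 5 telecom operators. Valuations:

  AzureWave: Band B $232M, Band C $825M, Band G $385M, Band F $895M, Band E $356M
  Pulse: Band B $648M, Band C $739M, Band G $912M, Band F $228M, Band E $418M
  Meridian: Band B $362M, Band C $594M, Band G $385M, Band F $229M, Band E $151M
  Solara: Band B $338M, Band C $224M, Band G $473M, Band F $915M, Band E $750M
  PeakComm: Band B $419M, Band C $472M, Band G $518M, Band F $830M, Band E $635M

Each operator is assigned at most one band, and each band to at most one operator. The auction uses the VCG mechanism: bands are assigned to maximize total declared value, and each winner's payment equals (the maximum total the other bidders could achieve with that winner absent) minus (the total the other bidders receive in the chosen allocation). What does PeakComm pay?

Efficient allocation: AzureWave→Band C ($825M), Pulse→Band G ($912M), Meridian→Band B ($362M), Solara→Band E ($750M), PeakComm→Band F ($830M); total welfare W = $3679M.
PeakComm receives Band F at value $830M, so the others get W − 830 = $2849M.
Without PeakComm: best allocation of the remaining 4 bidders over all 5 bands is AzureWave→Band F ($895M), Pulse→Band G ($912M), Meridian→Band C ($594M), Solara→Band E ($750M), total $3151M.
VCG payment = (others' best without PeakComm) − (others' welfare with PeakComm) = 3151 − 2849 = $302M.

PeakComm pays $302M.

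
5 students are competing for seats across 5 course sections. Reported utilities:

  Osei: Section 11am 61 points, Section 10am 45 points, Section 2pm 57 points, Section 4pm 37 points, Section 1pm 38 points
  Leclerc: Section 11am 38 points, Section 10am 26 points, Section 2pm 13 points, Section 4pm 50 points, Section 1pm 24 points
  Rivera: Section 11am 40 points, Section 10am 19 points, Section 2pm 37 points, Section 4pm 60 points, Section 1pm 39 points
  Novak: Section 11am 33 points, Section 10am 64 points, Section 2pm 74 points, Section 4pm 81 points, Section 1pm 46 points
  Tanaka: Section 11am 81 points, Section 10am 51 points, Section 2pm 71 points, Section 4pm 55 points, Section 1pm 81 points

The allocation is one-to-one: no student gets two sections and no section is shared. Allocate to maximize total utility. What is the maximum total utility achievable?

Maximum total: 302 points

Optimal: Osei→Section 11am (61 points), Leclerc→Section 10am (26 points), Rivera→Section 4pm (60 points), Novak→Section 2pm (74 points), Tanaka→Section 1pm (81 points) — total 61+26+60+74+81 = 302 points.
Swapping Tanaka↔Rivera (Tanaka→Section 4pm 55 points, Rivera→Section 1pm 39 points) loses 47.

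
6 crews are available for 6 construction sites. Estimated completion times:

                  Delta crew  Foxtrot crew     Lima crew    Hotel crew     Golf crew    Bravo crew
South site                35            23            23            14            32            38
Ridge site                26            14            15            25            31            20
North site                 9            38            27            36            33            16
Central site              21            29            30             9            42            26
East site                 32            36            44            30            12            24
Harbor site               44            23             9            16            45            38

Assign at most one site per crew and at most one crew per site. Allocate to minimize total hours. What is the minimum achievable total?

Optimal: Delta crew→North site (9 hours), Foxtrot crew→South site (23 hours), Lima crew→Harbor site (9 hours), Hotel crew→Central site (9 hours), Golf crew→East site (12 hours), Bravo crew→Ridge site (20 hours) — total 9+23+9+9+12+20 = 82 hours.
Min-entry greedy (repeatedly take the single cheapest remaining cell) gives 91 hours, worse by 9.
Next-best assignment: Delta crew→North site, Foxtrot crew→Ridge site, Lima crew→Harbor site, Hotel crew→South site, Golf crew→East site, Bravo crew→Central site = 84 hours.

Minimum total: 82 hours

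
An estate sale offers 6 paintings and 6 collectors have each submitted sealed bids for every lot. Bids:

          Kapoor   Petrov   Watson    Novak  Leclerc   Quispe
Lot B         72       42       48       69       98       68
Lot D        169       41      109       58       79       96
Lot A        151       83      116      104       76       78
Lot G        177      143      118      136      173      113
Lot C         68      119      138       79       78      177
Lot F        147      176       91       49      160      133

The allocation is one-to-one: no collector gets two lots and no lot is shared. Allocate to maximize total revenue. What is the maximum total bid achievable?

Optimal: Kapoor→Lot D ($169), Petrov→Lot F ($176), Watson→Lot A ($116), Novak→Lot B ($69), Leclerc→Lot G ($173), Quispe→Lot C ($177) — total 169+176+116+69+173+177 = $880.
Column-greedy (each lot in turn goes to its best remaining collector) gives $752, worse by 128.

Maximum total: $880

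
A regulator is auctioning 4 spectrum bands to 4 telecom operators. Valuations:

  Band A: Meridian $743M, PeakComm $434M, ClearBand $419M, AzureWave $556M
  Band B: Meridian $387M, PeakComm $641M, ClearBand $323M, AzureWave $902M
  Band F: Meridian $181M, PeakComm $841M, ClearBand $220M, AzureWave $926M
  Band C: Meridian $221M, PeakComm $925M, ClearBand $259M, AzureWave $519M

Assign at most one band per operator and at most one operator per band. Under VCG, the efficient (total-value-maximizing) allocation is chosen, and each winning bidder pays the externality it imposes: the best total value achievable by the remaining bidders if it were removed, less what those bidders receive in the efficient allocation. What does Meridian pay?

Meridian pays $96M.

Efficient allocation: Meridian→Band A ($743M), PeakComm→Band C ($925M), ClearBand→Band B ($323M), AzureWave→Band F ($926M); total welfare W = $2917M.
Meridian receives Band A at value $743M, so the others get W − 743 = $2174M.
Without Meridian: best allocation of the remaining 3 bidders over all 4 bands is PeakComm→Band C ($925M), ClearBand→Band A ($419M), AzureWave→Band F ($926M), total $2270M.
VCG payment = (others' best without Meridian) − (others' welfare with Meridian) = 2270 − 2174 = $96M.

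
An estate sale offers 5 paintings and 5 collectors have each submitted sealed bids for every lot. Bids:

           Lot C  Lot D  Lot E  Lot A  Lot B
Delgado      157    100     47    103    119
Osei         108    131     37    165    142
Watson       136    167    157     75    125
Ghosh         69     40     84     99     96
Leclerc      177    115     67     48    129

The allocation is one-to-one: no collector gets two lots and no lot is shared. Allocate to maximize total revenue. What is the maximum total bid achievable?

Treat this as an assignment problem: match each collector to one lot.
Optimal: Delgado→Lot B ($119), Osei→Lot A ($165), Watson→Lot D ($167), Ghosh→Lot E ($84), Leclerc→Lot C ($177) — total 119+165+167+84+177 = $712.
Row-greedy (each collector in turn takes its best remaining lot) gives $652, worse by 60.
Next-best assignment: Delgado→Lot C, Osei→Lot A, Watson→Lot D, Ghosh→Lot E, Leclerc→Lot B = $702.
Swapping Leclerc↔Osei (Leclerc→Lot A $48, Osei→Lot C $108) loses 186.
Every other assignment is strictly worse.

Maximum total: $712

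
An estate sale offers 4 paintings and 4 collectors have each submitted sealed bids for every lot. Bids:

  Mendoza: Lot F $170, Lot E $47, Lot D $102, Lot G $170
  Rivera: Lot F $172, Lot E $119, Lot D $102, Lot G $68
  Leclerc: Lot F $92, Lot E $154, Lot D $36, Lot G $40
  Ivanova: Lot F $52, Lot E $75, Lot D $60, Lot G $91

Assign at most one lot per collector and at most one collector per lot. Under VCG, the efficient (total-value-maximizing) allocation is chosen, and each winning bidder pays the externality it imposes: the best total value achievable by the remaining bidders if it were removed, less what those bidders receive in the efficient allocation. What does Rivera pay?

Efficient allocation: Mendoza→Lot G ($170), Rivera→Lot F ($172), Leclerc→Lot E ($154), Ivanova→Lot D ($60); total welfare W = $556.
Rivera receives Lot F at value $172, so the others get W − 172 = $384.
Without Rivera: best allocation of the remaining 3 bidders over all 4 lots is Mendoza→Lot F ($170), Leclerc→Lot E ($154), Ivanova→Lot G ($91), total $415.
VCG payment = (others' best without Rivera) − (others' welfare with Rivera) = 415 − 384 = $31.

Rivera pays $31.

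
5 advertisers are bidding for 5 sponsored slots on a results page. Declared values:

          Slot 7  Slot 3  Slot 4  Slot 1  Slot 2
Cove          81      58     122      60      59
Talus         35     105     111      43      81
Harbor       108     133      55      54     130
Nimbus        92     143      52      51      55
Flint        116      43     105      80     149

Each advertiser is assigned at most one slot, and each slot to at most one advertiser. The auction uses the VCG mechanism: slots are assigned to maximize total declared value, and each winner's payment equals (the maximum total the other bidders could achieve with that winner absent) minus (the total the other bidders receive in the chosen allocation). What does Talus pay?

Talus pays $62.

Efficient allocation: Cove→Slot 1 ($60), Talus→Slot 4 ($111), Harbor→Slot 7 ($108), Nimbus→Slot 3 ($143), Flint→Slot 2 ($149); total welfare W = $571.
Talus receives Slot 4 at value $111, so the others get W − 111 = $460.
Without Talus: best allocation of the remaining 4 bidders over all 5 slots is Cove→Slot 4 ($122), Harbor→Slot 7 ($108), Nimbus→Slot 3 ($143), Flint→Slot 2 ($149), total $522.
VCG payment = (others' best without Talus) − (others' welfare with Talus) = 522 − 460 = $62.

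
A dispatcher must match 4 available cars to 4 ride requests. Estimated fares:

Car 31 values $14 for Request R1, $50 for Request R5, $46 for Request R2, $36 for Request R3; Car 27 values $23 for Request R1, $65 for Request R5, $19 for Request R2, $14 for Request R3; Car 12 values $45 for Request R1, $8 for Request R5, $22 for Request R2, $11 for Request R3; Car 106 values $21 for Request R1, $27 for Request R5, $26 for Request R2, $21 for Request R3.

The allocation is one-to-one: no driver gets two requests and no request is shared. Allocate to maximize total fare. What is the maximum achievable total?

Optimal: Car 31→Request R2 ($46), Car 27→Request R5 ($65), Car 12→Request R1 ($45), Car 106→Request R3 ($21) — total 46+65+45+21 = $177.
Row-greedy (each driver in turn takes its best remaining request) gives $116, worse by 61.
Checked against all permutations: $177 is optimal.

Maximum total: $177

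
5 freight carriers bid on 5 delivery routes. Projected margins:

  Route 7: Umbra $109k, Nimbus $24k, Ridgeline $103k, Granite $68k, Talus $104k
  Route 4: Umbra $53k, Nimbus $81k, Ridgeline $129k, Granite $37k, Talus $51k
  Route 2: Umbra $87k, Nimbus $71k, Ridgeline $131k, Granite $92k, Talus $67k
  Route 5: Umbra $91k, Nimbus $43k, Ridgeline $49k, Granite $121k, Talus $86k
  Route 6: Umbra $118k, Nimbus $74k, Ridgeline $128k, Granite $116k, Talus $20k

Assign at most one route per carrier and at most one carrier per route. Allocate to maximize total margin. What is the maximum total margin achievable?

Maximum total: $555k

Optimal: Umbra→Route 6 ($118k), Nimbus→Route 4 ($81k), Ridgeline→Route 2 ($131k), Granite→Route 5 ($121k), Talus→Route 7 ($104k) — total 118+81+131+121+104 = $555k.
Column-greedy (each route in turn goes to its best remaining carrier) gives $490k, worse by 65.
No other one-to-one assignment exceeds $555k.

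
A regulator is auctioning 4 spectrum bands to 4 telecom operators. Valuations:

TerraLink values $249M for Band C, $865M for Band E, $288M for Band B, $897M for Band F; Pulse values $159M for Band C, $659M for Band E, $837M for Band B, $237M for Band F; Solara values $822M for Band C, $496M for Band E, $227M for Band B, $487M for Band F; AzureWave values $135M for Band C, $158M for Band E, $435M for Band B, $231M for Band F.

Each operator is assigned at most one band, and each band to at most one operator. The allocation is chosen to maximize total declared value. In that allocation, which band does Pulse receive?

Optimal: TerraLink→Band F ($897M), Pulse→Band E ($659M), Solara→Band C ($822M), AzureWave→Band B ($435M) — total 897+659+822+435 = $2813M.
Max-entry greedy (repeatedly take the single best remaining cell) gives $2714M, worse by 99.
Pulse's own top band is Band B ($837M), but forcing Pulse→Band B and reassigning the rest optimally gives only $2755M — worse by 58.

Pulse receives Band E.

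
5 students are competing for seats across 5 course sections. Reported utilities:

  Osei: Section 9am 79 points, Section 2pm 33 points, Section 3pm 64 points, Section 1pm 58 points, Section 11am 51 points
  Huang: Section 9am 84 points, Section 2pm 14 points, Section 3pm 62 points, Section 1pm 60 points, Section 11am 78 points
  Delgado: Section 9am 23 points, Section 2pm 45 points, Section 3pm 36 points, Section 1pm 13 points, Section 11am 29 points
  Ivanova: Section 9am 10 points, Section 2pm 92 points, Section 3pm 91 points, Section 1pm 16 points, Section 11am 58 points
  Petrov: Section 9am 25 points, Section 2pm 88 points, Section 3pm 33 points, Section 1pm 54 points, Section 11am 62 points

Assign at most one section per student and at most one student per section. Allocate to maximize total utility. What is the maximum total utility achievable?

Maximum total: 350 points

Optimal: Osei→Section 1pm (58 points), Huang→Section 9am (84 points), Delgado→Section 11am (29 points), Ivanova→Section 3pm (91 points), Petrov→Section 2pm (88 points) — total 58+84+29+91+88 = 350 points.
Max-entry greedy (repeatedly take the single best remaining cell) gives 315 points, worse by 35.
Swapping Ivanova↔Delgado (Ivanova→Section 11am 58 points, Delgado→Section 3pm 36 points) loses 26.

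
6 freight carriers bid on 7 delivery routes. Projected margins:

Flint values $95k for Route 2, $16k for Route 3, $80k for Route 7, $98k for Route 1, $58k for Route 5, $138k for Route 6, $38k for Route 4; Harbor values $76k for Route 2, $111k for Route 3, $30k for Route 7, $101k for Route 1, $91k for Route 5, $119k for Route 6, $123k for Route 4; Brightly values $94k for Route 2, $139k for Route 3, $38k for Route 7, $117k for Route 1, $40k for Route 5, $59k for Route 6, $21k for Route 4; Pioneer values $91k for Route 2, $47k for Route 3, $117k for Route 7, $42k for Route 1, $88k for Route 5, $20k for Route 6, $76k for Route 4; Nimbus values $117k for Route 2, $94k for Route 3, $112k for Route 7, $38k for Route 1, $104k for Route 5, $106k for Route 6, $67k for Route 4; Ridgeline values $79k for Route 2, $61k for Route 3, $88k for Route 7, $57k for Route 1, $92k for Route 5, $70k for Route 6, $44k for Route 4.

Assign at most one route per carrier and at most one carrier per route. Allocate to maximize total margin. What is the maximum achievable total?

Optimal: Flint→Route 6 ($138k), Harbor→Route 4 ($123k), Brightly→Route 3 ($139k), Pioneer→Route 7 ($117k), Nimbus→Route 2 ($117k), Ridgeline→Route 5 ($92k) — total 138+123+139+117+117+92 = $726k.
Column-greedy (each route in turn goes to its best remaining carrier) gives $704k, worse by 22.
Next-best assignment: Flint→Route 6, Harbor→Route 1, Brightly→Route 3, Pioneer→Route 7, Nimbus→Route 2, Ridgeline→Route 5 = $704k.
Swapping Ridgeline↔Brightly (Ridgeline→Route 3 $61k, Brightly→Route 5 $40k) loses 130.
Every other assignment is strictly worse.

Max total: $726k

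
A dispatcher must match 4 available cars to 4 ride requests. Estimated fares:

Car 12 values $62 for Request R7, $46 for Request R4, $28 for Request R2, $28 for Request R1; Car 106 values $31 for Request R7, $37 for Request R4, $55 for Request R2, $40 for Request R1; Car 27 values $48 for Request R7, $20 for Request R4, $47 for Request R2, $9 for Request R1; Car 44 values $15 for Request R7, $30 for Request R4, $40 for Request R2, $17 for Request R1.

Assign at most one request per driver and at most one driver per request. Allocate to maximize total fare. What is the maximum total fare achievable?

Max total: $179

This is a one-to-one assignment (maximum-weight bipartite matching).
Optimal: Car 12→Request R7 ($62), Car 106→Request R1 ($40), Car 27→Request R2 ($47), Car 44→Request R4 ($30) — total 62+40+47+30 = $179.
Next-best assignment: Car 12→Request R4, Car 106→Request R1, Car 27→Request R7, Car 44→Request R2 = $174.
Checked against all permutations: $179 is optimal.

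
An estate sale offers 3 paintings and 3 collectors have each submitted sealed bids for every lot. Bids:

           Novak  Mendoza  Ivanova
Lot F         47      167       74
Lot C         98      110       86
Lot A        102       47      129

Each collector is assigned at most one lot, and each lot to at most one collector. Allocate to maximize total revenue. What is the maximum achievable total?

Max total: $394

Optimal: Novak→Lot C ($98), Mendoza→Lot F ($167), Ivanova→Lot A ($129) — total 98+167+129 = $394.
Row-greedy (each collector in turn takes its best remaining lot) gives $355, worse by 39.
Every other assignment is strictly worse.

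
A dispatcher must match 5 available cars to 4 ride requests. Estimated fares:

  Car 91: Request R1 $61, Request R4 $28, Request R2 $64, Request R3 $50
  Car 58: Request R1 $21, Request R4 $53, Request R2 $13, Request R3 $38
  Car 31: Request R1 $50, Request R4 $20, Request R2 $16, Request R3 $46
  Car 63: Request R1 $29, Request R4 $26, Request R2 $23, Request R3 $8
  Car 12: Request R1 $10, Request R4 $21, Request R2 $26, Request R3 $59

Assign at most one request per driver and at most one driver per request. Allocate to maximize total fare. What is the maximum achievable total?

Maximum total: $226

Optimal: Car 31→Request R1 ($50), Car 58→Request R4 ($53), Car 91→Request R2 ($64), Car 12→Request R3 ($59) — total 50+53+64+59 = $226.
Column-greedy (each request in turn goes to its best remaining driver) gives $186, worse by 40.
Swapping Car 91↔Car 58 (Car 91→Request R4 $28, Car 58→Request R2 $13) loses 76.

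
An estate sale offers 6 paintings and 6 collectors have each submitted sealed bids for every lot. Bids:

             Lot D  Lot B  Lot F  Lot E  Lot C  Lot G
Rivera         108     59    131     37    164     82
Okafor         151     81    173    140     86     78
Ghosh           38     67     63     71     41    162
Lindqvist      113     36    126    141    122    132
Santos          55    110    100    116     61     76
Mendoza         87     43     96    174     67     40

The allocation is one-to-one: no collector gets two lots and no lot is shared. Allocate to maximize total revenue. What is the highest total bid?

Maximum total: $896

Optimal: Rivera→Lot C ($164), Okafor→Lot F ($173), Ghosh→Lot G ($162), Lindqvist→Lot D ($113), Santos→Lot B ($110), Mendoza→Lot E ($174) — total 164+173+162+113+110+174 = $896.
Row-greedy (each collector in turn takes its best remaining lot) gives $837, worse by 59.
Every other assignment is strictly worse.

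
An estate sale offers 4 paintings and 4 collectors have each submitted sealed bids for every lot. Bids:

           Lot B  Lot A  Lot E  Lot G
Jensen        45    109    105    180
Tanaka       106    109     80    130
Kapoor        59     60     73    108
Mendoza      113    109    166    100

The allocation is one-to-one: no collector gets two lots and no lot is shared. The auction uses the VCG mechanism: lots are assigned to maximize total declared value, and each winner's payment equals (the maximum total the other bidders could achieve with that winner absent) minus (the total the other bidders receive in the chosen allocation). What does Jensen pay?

Efficient allocation: Jensen→Lot G ($180), Tanaka→Lot A ($109), Kapoor→Lot B ($59), Mendoza→Lot E ($166); total welfare W = $514.
Jensen receives Lot G at value $180, so the others get W − 180 = $334.
Without Jensen: best allocation of the remaining 3 bidders over all 4 lots is Tanaka→Lot A ($109), Kapoor→Lot G ($108), Mendoza→Lot E ($166), total $383.
VCG payment = (others' best without Jensen) − (others' welfare with Jensen) = 383 − 334 = $49.

Jensen pays $49.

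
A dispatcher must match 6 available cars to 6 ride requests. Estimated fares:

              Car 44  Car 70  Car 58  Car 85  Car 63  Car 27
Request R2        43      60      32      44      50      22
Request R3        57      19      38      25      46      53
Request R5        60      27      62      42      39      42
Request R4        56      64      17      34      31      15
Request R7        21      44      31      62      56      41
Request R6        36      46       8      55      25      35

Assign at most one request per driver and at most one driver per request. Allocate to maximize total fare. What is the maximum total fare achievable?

Max total: $342

Optimal: Car 44→Request R4 ($56), Car 70→Request R2 ($60), Car 58→Request R5 ($62), Car 85→Request R6 ($55), Car 63→Request R7 ($56), Car 27→Request R3 ($53) — total 56+60+62+55+56+53 = $342.
Max-entry greedy (repeatedly take the single best remaining cell) gives $330, worse by 12.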